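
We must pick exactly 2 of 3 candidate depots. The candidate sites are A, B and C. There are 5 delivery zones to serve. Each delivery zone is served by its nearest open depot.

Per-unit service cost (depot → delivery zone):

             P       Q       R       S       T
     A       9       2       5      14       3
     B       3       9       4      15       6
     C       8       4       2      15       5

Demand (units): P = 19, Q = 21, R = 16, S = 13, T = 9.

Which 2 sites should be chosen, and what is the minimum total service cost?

With exactly 2 open, each delivery zone uses its cheapest among the chosen.
{A, B}: P→B 3·19=57, Q→A 2·21=42, R→B 4·16=64, S→A 14·13=182, T→A 3·9=27. Service cost 372.
{B, C}: service cost 413
{A, C}: service cost 435
Among all 3 size-2 choices, {A, B} is lowest.

Choose A and B; total service cost 372.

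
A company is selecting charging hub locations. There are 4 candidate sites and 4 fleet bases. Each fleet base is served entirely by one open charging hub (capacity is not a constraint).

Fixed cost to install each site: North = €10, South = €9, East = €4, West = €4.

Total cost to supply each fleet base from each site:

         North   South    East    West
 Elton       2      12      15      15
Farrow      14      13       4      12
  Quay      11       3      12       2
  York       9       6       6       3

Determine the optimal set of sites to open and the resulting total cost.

For any fixed open set, each fleet base goes to its cheapest open site; total = fixed + service.
{North, East, West}: Elton→North 2, Farrow→East 4, Quay→West 2, York→West 3. Service 11; fixed 18; total 29.
{East, West}: Elton→East 15, Farrow→East 4, Quay→West 2, York→West 3. Service 24; fixed 8; total 32.
{North, West}: Elton→North 2, Farrow→West 12, Quay→West 2, York→West 3. Service 19; fixed 14; total 33.
{North, South, East, West}: service 11 + fixed 27 = 38
No other subset beats 29.

Open North, East and West; minimum total cost 29.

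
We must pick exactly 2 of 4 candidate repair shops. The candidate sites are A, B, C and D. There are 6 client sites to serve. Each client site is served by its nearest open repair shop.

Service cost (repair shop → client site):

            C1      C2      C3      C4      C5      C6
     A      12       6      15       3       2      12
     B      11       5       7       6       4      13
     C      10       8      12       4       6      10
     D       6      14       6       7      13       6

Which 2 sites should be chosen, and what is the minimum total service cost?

With exactly 2 open, each client site uses its cheapest among the chosen.
{A, D}: C1→D 6, C2→A 6, C3→D 6, C4→A 3, C5→A 2, C6→D 6. Service cost 29.
{B, D}: service cost 33
{C, D}: service cost 36
Among all 6 size-2 choices, {A, D} is lowest.

Choose A and D; total service cost 29.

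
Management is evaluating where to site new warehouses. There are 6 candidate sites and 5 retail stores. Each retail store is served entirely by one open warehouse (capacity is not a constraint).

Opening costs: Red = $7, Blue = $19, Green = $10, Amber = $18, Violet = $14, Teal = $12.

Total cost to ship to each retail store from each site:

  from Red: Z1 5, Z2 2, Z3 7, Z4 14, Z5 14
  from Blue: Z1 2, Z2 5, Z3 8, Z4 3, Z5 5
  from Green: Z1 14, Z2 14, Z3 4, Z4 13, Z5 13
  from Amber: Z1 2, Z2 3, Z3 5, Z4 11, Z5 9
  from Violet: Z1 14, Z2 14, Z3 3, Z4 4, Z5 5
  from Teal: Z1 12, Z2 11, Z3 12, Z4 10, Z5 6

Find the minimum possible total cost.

For any fixed open set, each retail store goes to its cheapest open site; total = fixed + service.
{Red, Violet}: Z1→Red 5, Z2→Red 2, Z3→Violet 3, Z4→Violet 4, Z5→Violet 5. Service 19; fixed 21; total 40.
{Blue}: service 23 + fixed 19 = 42
{Red, Blue}: Z1→Blue 2, Z2→Red 2, Z3→Red 7, Z4→Blue 3, Z5→Blue 5. Service 19; fixed 26; total 45.
{Red, Blue, Green, Amber, Violet, Teal}: Z1→Blue 2, Z2→Red 2, Z3→Violet 3, Z4→Blue 3, Z5→Blue 5. Service 15; fixed 80; total 95.
No other subset beats 40.

Minimum total cost: 40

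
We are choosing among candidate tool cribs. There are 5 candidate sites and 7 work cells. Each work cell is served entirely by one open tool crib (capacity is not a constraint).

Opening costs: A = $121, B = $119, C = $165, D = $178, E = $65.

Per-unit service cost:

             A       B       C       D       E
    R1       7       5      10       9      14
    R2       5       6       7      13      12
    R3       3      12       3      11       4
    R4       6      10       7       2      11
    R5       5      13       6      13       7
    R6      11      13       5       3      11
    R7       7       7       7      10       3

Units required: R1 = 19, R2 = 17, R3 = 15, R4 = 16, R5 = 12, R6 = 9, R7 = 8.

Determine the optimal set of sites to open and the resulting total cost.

For any fixed open set, each work cell goes to its cheapest open site; total = fixed + service.
{A}: R1→A 7·19=133, R2→A 5·17=85, R3→A 3·15=45, R4→A 6·16=96, R5→A 5·12=60, R6→A 11·9=99, R7→A 7·8=56. Service 574; fixed 121; total 695.
{A, E}: R1→A 7·19=133, R2→A 5·17=85, R3→A 3·15=45, R4→A 6·16=96, R5→A 5·12=60, R6→A 11·9=99, R7→E 3·8=24. Service 542; fixed 186; total 728.
{A, D}: service 438 + fixed 299 = 737
{A, B, C, D, E}: R1→B 5·19=95, R2→A 5·17=85, R3→A 3·15=45, R4→D 2·16=32, R5→A 5·12=60, R6→D 3·9=27, R7→E 3·8=24. Service 368; fixed 648; total 1016.
No other subset beats 695.

Open A only; minimum total cost 695.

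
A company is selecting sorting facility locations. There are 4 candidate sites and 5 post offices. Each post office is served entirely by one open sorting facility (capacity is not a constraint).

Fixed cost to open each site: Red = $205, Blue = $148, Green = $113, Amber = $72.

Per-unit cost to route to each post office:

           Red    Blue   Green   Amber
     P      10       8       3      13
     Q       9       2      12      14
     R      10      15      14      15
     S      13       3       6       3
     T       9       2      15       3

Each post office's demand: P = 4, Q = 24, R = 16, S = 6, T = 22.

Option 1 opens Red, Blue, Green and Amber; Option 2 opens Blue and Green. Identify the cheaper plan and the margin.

Option 2 is cheaper by 213.

Option 1: {Red, Blue, Green, Amber}: P→Green 3·4=12, Q→Blue 2·24=48, R→Red 10·16=160, S→Blue 3·6=18, T→Blue 2·22=44. Service 282; fixed 538; total 820.
Option 2: {Blue, Green}: P→Green 3·4=12, Q→Blue 2·24=48, R→Green 14·16=224, S→Blue 3·6=18, T→Blue 2·22=44. Service 346; fixed 261; total 607.
Difference: |820 − 607| = 213.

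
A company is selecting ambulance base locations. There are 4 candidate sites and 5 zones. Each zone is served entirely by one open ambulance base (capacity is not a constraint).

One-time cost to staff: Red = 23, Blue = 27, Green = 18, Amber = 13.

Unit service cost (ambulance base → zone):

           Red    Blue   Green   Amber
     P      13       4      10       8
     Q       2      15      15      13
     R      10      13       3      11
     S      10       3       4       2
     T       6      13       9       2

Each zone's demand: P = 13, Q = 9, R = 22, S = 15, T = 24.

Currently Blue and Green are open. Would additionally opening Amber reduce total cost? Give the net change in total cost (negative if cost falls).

Yes — net change −188 (cost falls by 188).

Current service cost with {Blue, Green}: 514.
Adding Amber: each zone re-picks its cheapest; new service cost 313, saving 201.
Extra fixed cost: 13. Net change = 13 − 201 = -188.
(Totals: 559 → 371.)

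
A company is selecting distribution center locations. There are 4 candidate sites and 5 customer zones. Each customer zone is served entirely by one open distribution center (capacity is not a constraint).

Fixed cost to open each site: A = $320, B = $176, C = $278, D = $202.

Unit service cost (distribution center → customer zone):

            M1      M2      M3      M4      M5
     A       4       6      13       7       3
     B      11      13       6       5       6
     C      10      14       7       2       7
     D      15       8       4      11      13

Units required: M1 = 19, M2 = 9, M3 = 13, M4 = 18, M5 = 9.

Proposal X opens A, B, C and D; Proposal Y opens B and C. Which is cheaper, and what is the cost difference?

Proposal Y is cheaper by 292.

Proposal X: {A, B, C, D}: M1→A 4·19=76, M2→A 6·9=54, M3→D 4·13=52, M4→C 2·18=36, M5→A 3·9=27. Service 245; fixed 976; total 1221.
Proposal Y: {B, C}: M1→C 10·19=190, M2→B 13·9=117, M3→B 6·13=78, M4→C 2·18=36, M5→B 6·9=54. Service 475; fixed 454; total 929.
Difference: |1221 − 929| = 292.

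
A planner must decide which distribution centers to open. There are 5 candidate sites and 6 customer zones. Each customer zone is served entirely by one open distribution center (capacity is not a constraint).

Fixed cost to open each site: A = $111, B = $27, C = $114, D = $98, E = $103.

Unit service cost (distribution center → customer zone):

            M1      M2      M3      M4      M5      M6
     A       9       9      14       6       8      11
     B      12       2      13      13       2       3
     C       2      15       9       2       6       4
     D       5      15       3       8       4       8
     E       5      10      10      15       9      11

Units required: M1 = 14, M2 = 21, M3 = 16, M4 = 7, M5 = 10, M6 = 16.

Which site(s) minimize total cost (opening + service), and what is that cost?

For any fixed open set, each customer zone goes to its cheapest open site; total = fixed + service.
{B, D}: M1→D 5·14=70, M2→B 2·21=42, M3→D 3·16=48, M4→D 8·7=56, M5→B 2·10=20, M6→B 3·16=48. Service 284; fixed 125; total 409.
{B, C}: service 296 + fixed 141 = 437
{B, C, D}: service 200 + fixed 239 = 439
{A, B, C, D, E}: M1→C 2·14=28, M2→B 2·21=42, M3→D 3·16=48, M4→C 2·7=14, M5→B 2·10=20, M6→B 3·16=48. Service 200; fixed 453; total 653.
No other subset beats 409.

Open B and D; minimum total cost 409.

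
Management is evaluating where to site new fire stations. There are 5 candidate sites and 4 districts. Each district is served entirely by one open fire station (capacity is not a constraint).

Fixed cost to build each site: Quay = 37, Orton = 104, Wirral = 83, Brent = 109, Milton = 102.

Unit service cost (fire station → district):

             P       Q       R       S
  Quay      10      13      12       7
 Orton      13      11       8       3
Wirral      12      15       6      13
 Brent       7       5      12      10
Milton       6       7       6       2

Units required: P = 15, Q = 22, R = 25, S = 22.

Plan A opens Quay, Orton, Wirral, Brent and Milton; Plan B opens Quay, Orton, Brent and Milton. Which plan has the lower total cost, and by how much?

Plan A: {Quay, Orton, Wirral, Brent, Milton}: P→Milton 6·15=90, Q→Brent 5·22=110, R→Wirral 6·25=150, S→Milton 2·22=44. Service 394; fixed 435; total 829.
Plan B: {Quay, Orton, Brent, Milton}: P→Milton 6·15=90, Q→Brent 5·22=110, R→Milton 6·25=150, S→Milton 2·22=44. Service 394; fixed 352; total 746.
Difference: |829 − 746| = 83.

Plan B is cheaper by 83.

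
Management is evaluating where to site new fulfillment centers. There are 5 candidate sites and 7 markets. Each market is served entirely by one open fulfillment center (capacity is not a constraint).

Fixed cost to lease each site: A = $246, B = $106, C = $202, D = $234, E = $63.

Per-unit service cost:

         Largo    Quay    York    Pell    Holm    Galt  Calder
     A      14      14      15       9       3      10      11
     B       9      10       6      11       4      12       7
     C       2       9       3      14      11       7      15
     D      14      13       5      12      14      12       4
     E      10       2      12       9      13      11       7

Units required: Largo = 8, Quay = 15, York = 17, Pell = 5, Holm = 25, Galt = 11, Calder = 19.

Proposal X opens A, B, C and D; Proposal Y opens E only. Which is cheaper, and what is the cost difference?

Proposal X: {A, B, C, D}: Largo→C 2·8=16, Quay→C 9·15=135, York→C 3·17=51, Pell→A 9·5=45, Holm→A 3·25=75, Galt→C 7·11=77, Calder→D 4·19=76. Service 475; fixed 788; total 1263.
Proposal Y: {E}: Largo→E 10·8=80, Quay→E 2·15=30, York→E 12·17=204, Pell→E 9·5=45, Holm→E 13·25=325, Galt→E 11·11=121, Calder→E 7·19=133. Service 938; fixed 63; total 1001.
Difference: |1263 − 1001| = 262.

Proposal Y is cheaper by 262.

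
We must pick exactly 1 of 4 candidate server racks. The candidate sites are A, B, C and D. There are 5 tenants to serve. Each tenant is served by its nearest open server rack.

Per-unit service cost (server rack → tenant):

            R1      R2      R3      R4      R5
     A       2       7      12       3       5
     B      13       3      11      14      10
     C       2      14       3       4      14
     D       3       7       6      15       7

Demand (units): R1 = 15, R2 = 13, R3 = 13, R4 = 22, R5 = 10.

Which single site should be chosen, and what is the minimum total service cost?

With exactly 1 open, each tenant uses its cheapest among the chosen.
{A}: R1→A 2·15=30, R2→A 7·13=91, R3→A 12·13=156, R4→A 3·22=66, R5→A 5·10=50. Service cost 393.
{C}: service cost 479
{D}: service cost 614
Among all 4 size-1 choices, {A} is lowest.

Choose A only; total service cost 393.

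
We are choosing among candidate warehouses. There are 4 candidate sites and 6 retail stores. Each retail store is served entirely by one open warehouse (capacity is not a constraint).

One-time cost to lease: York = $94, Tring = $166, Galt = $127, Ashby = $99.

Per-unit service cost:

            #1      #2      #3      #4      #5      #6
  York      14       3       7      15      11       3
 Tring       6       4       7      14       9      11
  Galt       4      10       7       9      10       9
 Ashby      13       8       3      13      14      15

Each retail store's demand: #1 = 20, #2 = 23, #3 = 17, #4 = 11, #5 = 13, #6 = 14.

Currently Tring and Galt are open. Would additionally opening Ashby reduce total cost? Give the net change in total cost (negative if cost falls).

No — net change +31 (cost rises by 31).

Current service cost with {Tring, Galt}: 633.
Adding Ashby: each retail store re-picks its cheapest; new service cost 565, saving 68.
Extra fixed cost: 99. Net change = 99 − 68 = 31.
(Totals: 926 → 957.)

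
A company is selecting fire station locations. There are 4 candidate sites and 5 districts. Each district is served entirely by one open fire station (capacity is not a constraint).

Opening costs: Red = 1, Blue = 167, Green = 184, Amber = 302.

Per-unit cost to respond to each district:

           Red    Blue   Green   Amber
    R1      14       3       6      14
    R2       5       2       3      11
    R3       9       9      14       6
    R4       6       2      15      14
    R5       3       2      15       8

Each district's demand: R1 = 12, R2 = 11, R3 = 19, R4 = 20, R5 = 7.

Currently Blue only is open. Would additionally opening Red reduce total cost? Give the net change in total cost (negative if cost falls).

No — net change +1 (cost rises by 1).

Current service cost with {Blue}: 283.
Adding Red: each district re-picks its cheapest; new service cost 283, saving 0.
Extra fixed cost: 1. Net change = 1 − 0 = 1.
(Totals: 450 → 451.)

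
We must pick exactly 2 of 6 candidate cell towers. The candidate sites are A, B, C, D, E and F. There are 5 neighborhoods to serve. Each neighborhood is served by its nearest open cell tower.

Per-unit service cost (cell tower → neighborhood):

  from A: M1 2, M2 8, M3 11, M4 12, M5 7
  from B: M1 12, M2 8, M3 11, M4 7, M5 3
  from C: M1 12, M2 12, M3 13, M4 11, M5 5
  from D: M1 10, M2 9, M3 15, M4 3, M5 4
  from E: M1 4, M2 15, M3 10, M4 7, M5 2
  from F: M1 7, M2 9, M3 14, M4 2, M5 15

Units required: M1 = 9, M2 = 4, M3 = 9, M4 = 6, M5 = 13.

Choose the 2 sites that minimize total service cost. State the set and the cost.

With exactly 2 open, each neighborhood uses its cheapest among the chosen.
{E, F}: M1→E 4·9=36, M2→F 9·4=36, M3→E 10·9=90, M4→F 2·6=12, M5→E 2·13=26. Service cost 200.
{D, E}: service cost 206
{A, E}: service cost 208
Among all 15 size-2 choices, {E, F} is lowest.

Choose E and F; total service cost 200.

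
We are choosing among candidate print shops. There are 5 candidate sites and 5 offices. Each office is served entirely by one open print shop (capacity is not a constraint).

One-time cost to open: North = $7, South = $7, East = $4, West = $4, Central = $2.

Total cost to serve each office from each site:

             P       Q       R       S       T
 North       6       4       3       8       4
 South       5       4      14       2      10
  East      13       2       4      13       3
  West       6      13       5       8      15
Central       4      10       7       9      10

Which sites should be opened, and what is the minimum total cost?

For any fixed open set, each office goes to its cheapest open site; total = fixed + service.
{South, East}: P→South 5, Q→East 2, R→East 4, S→South 2, T→East 3. Service 16; fixed 11; total 27.
{South, East, Central}: service 15 + fixed 13 = 28
{East, Central}: P→Central 4, Q→East 2, R→East 4, S→Central 9, T→East 3. Service 22; fixed 6; total 28.
{North, South, East, West, Central}: service 14 + fixed 24 = 38
No other subset beats 27.

Open South and East; minimum total cost 27.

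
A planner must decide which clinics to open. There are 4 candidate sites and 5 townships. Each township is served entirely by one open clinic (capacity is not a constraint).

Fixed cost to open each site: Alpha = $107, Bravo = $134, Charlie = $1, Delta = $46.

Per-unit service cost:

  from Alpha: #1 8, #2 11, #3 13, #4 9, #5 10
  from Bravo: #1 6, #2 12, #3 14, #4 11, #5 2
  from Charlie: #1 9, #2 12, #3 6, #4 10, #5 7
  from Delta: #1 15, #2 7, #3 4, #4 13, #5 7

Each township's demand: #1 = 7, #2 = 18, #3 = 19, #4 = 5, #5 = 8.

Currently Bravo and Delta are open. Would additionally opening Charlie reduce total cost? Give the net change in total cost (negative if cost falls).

Yes — net change −4 (cost falls by 4).

Current service cost with {Bravo, Delta}: 315.
Adding Charlie: each township re-picks its cheapest; new service cost 310, saving 5.
Extra fixed cost: 1. Net change = 1 − 5 = -4.
(Totals: 495 → 491.)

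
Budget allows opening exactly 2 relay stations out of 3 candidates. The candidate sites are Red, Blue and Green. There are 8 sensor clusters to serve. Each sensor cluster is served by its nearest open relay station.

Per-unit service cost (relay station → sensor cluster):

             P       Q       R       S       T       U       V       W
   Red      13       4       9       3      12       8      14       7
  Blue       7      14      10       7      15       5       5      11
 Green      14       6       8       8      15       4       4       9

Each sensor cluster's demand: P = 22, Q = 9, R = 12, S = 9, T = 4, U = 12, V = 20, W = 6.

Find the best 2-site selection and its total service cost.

With exactly 2 open, each sensor cluster uses its cheapest among the chosen.
{Red, Blue}: P→Blue 7·22=154, Q→Red 4·9=36, R→Red 9·12=108, S→Red 3·9=27, T→Red 12·4=48, U→Blue 5·12=60, V→Blue 5·20=100, W→Red 7·6=42. Service cost 575.
{Blue, Green}: service cost 609
{Red, Green}: service cost 663
Among all 3 size-2 choices, {Red, Blue} is lowest.

Choose Red and Blue; total service cost 575.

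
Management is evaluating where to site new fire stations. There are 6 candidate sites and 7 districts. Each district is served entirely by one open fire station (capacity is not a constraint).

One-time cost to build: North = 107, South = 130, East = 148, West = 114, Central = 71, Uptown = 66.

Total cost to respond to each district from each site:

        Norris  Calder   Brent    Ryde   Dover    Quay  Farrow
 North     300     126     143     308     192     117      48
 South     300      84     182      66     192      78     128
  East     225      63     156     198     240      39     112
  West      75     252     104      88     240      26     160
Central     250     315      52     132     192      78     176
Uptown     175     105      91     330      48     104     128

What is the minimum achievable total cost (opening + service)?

For any fixed open set, each district goes to its cheapest open site; total = fixed + service.
{West, Uptown}: Norris→West 75, Calder→Uptown 105, Brent→Uptown 91, Ryde→West 88, Dover→Uptown 48, Quay→West 26, Farrow→Uptown 128. Service 561; fixed 180; total 741.
{North, West, Uptown}: service 481 + fixed 287 = 768
{West, Central, Uptown}: service 522 + fixed 251 = 773
{North, South, East, West, Central, Uptown}: service 378 + fixed 636 = 1014
No other subset beats 741.

Minimum total cost: 741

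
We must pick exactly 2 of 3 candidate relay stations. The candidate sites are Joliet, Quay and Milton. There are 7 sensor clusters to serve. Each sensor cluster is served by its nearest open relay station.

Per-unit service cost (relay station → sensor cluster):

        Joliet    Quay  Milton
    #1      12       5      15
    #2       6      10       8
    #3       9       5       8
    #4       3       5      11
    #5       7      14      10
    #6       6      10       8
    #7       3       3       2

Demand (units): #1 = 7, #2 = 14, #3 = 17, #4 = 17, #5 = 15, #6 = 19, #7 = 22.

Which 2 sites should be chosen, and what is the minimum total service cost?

With exactly 2 open, each sensor cluster uses its cheapest among the chosen.
{Joliet, Quay}: #1→Quay 5·7=35, #2→Joliet 6·14=84, #3→Quay 5·17=85, #4→Joliet 3·17=51, #5→Joliet 7·15=105, #6→Joliet 6·19=114, #7→Joliet 3·22=66. Service cost 540.
{Joliet, Milton}: service cost 618
{Quay, Milton}: service cost 663
Among all 3 size-2 choices, {Joliet, Quay} is lowest.

Choose Joliet and Quay; total service cost 540.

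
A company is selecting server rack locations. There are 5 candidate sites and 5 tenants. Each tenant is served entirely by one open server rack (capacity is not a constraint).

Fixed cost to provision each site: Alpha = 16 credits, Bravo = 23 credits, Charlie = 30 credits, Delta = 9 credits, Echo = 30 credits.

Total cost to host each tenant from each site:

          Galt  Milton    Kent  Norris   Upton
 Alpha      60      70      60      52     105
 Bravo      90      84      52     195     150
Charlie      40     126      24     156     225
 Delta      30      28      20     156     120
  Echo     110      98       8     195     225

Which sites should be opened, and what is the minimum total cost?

Open Alpha and Delta; minimum total cost 260.

For any fixed open set, each tenant goes to its cheapest open site; total = fixed + service.
{Alpha, Delta}: Galt→Delta 30, Milton→Delta 28, Kent→Delta 20, Norris→Alpha 52, Upton→Alpha 105. Service 235; fixed 25; total 260.
{Alpha, Delta, Echo}: Galt→Delta 30, Milton→Delta 28, Kent→Echo 8, Norris→Alpha 52, Upton→Alpha 105. Service 223; fixed 55; total 278.
{Alpha, Bravo, Delta}: service 235 + fixed 48 = 283
{Alpha, Bravo, Charlie, Delta, Echo}: Galt→Delta 30, Milton→Delta 28, Kent→Echo 8, Norris→Alpha 52, Upton→Alpha 105. Service 223; fixed 108; total 331.
No other subset beats 260.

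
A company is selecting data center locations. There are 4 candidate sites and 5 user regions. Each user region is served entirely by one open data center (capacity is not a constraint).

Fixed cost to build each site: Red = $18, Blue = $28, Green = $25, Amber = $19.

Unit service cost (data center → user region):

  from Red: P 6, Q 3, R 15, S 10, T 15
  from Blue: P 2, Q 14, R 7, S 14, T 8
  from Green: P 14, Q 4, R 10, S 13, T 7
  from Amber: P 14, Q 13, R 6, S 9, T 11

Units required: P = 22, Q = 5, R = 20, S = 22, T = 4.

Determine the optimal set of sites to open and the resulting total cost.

For any fixed open set, each user region goes to its cheapest open site; total = fixed + service.
{Red, Blue, Amber}: P→Blue 2·22=44, Q→Red 3·5=15, R→Amber 6·20=120, S→Amber 9·22=198, T→Blue 8·4=32. Service 409; fixed 65; total 474.
{Blue, Green, Amber}: P→Blue 2·22=44, Q→Green 4·5=20, R→Amber 6·20=120, S→Amber 9·22=198, T→Green 7·4=28. Service 410; fixed 72; total 482.
{Red, Blue, Green, Amber}: service 405 + fixed 90 = 495
{Red}: service 727 + fixed 18 = 745
(All 15 nonempty subsets were checked; Red, Blue and Amber is lowest.)

Open Red, Blue and Amber; minimum total cost 474.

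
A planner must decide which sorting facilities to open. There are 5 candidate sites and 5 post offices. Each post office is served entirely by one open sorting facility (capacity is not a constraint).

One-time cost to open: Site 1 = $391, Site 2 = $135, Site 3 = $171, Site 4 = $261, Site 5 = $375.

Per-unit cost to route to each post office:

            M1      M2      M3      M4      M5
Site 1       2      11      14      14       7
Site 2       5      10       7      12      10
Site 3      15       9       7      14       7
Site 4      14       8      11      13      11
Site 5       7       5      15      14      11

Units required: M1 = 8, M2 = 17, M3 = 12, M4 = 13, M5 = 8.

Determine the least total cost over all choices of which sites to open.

For any fixed open set, each post office goes to its cheapest open site; total = fixed + service.
{Site 2}: M1→Site 2 5·8=40, M2→Site 2 10·17=170, M3→Site 2 7·12=84, M4→Site 2 12·13=156, M5→Site 2 10·8=80. Service 530; fixed 135; total 665.
{Site 3}: service 595 + fixed 171 = 766
{Site 2, Site 3}: service 489 + fixed 306 = 795
{Site 1, Site 2, Site 3, Site 4, Site 5}: service 397 + fixed 1333 = 1730
No other subset beats 665.

Minimum total cost: 665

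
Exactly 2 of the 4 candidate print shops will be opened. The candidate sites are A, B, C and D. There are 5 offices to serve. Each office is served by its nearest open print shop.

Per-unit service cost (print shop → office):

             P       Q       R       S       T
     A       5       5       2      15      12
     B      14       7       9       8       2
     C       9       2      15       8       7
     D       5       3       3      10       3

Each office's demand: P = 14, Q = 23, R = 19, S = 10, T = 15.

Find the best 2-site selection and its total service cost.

With exactly 2 open, each office uses its cheapest among the chosen.
{C, D}: P→D 5·14=70, Q→C 2·23=46, R→D 3·19=57, S→C 8·10=80, T→D 3·15=45. Service cost 298.
{B, D}: service cost 306
{A, D}: service cost 322
Among all 6 size-2 choices, {C, D} is lowest.

Choose C and D; total service cost 298.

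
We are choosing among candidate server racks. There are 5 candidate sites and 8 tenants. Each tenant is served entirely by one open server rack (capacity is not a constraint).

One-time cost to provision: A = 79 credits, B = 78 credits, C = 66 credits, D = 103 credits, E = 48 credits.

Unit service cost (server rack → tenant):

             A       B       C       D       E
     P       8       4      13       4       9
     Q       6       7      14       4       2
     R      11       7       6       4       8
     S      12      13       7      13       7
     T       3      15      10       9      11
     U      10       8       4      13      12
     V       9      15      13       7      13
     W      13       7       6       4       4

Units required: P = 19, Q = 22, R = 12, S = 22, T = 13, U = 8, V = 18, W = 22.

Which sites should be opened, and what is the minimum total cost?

For any fixed open set, each tenant goes to its cheapest open site; total = fixed + service.
{A, D, E}: P→D 4·19=76, Q→E 2·22=44, R→D 4·12=48, S→E 7·22=154, T→A 3·13=39, U→A 10·8=80, V→D 7·18=126, W→D 4·22=88. Service 655; fixed 230; total 885.
{C, D}: service 729 + fixed 169 = 898
{A, C, D}: service 651 + fixed 248 = 899
{A, B, C, D, E}: P→B 4·19=76, Q→E 2·22=44, R→D 4·12=48, S→C 7·22=154, T→A 3·13=39, U→C 4·8=32, V→D 7·18=126, W→D 4·22=88. Service 607; fixed 374; total 981.
No other subset beats 885.

Open A, D and E; minimum total cost 885.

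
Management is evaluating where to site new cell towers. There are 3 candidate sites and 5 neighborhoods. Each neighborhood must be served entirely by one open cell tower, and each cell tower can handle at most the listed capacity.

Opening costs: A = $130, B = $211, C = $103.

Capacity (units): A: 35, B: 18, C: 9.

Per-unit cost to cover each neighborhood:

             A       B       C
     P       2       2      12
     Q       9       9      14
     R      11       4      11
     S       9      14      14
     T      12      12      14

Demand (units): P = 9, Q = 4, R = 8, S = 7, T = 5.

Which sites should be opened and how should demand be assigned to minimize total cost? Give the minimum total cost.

Open {A}: P→A 2·9=18, Q→A 9·4=36, R→A 11·8=88, S→A 9·7=63, T→A 12·5=60.
Loads: A carries 33/35. Service 265; fixed 130; total 395.
Next best feasible plan costs 498.

Minimum total cost: 395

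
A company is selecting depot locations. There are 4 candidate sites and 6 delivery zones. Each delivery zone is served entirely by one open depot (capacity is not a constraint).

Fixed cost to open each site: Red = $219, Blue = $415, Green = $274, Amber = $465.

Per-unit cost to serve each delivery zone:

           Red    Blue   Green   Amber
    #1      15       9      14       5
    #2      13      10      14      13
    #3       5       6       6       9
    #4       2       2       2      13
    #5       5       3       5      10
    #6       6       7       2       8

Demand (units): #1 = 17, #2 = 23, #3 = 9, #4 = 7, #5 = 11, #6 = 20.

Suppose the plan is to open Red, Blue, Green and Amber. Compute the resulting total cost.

Total cost: 1820

Each delivery zone is assigned to its cheapest site among the open ones.
{Red, Blue, Green, Amber}: #1→Amber 5·17=85, #2→Blue 10·23=230, #3→Red 5·9=45, #4→Red 2·7=14, #5→Blue 3·11=33, #6→Green 2·20=40. Service 447; fixed 1373; total 1820.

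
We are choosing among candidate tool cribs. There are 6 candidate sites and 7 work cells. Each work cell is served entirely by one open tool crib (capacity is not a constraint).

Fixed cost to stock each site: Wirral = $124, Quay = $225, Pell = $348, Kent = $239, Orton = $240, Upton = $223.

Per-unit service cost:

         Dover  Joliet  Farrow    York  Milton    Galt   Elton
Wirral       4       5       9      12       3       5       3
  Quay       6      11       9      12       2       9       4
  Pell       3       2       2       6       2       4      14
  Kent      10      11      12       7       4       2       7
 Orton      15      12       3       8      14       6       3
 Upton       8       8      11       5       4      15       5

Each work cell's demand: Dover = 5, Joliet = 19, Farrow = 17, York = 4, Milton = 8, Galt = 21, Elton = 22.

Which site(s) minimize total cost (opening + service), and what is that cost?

For any fixed open set, each work cell goes to its cheapest open site; total = fixed + service.
{Wirral}: Dover→Wirral 4·5=20, Joliet→Wirral 5·19=95, Farrow→Wirral 9·17=153, York→Wirral 12·4=48, Milton→Wirral 3·8=24, Galt→Wirral 5·21=105, Elton→Wirral 3·22=66. Service 511; fixed 124; total 635.
{Wirral, Pell}: Dover→Pell 3·5=15, Joliet→Pell 2·19=38, Farrow→Pell 2·17=34, York→Pell 6·4=24, Milton→Pell 2·8=16, Galt→Pell 4·21=84, Elton→Wirral 3·22=66. Service 277; fixed 472; total 749.
{Wirral, Orton}: Dover→Wirral 4·5=20, Joliet→Wirral 5·19=95, Farrow→Orton 3·17=51, York→Orton 8·4=32, Milton→Wirral 3·8=24, Galt→Wirral 5·21=105, Elton→Wirral 3·22=66. Service 393; fixed 364; total 757.
{Wirral, Quay, Pell, Kent, Orton, Upton}: Dover→Pell 3·5=15, Joliet→Pell 2·19=38, Farrow→Pell 2·17=34, York→Upton 5·4=20, Milton→Quay 2·8=16, Galt→Kent 2·21=42, Elton→Wirral 3·22=66. Service 231; fixed 1399; total 1630.
No other subset beats 635.

Open Wirral only; minimum total cost 635.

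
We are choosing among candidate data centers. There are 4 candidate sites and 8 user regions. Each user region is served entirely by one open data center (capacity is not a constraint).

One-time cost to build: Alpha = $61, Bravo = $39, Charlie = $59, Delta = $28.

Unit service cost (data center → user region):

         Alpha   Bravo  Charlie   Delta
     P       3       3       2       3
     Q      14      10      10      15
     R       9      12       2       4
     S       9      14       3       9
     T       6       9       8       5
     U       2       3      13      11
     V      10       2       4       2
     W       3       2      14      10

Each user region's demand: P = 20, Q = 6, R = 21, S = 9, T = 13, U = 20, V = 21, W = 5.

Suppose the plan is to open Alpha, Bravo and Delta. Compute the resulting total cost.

Each user region is assigned to its cheapest site among the open ones.
{Alpha, Bravo, Delta}: P→Alpha 3·20=60, Q→Bravo 10·6=60, R→Delta 4·21=84, S→Alpha 9·9=81, T→Delta 5·13=65, U→Alpha 2·20=40, V→Bravo 2·21=42, W→Bravo 2·5=10. Service 442; fixed 128; total 570.

Total cost: 570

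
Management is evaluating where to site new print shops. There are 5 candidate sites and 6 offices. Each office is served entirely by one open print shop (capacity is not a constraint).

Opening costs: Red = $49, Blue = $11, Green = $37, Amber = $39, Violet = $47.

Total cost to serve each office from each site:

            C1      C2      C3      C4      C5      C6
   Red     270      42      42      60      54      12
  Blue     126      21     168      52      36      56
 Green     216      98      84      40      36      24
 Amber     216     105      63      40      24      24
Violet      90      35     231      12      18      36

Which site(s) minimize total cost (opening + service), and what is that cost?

Open Red, Blue and Violet; minimum total cost 302.

For any fixed open set, each office goes to its cheapest open site; total = fixed + service.
{Red, Blue, Violet}: C1→Violet 90, C2→Blue 21, C3→Red 42, C4→Violet 12, C5→Violet 18, C6→Red 12. Service 195; fixed 107; total 302.
{Red, Violet}: C1→Violet 90, C2→Violet 35, C3→Red 42, C4→Violet 12, C5→Violet 18, C6→Red 12. Service 209; fixed 96; total 305.
{Blue, Amber, Violet}: C1→Violet 90, C2→Blue 21, C3→Amber 63, C4→Violet 12, C5→Violet 18, C6→Amber 24. Service 228; fixed 97; total 325.
{Red, Blue, Green, Amber, Violet}: service 195 + fixed 183 = 378
No other subset beats 302.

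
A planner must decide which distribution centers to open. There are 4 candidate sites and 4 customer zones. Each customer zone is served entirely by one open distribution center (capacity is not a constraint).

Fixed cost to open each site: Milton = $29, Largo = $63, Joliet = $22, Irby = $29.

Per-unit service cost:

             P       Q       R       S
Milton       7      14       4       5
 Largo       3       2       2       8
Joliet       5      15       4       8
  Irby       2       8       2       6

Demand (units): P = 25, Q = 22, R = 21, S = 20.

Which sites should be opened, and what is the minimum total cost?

Open Largo and Irby; minimum total cost 348.

For any fixed open set, each customer zone goes to its cheapest open site; total = fixed + service.
{Largo, Irby}: P→Irby 2·25=50, Q→Largo 2·22=44, R→Largo 2·21=42, S→Irby 6·20=120. Service 256; fixed 92; total 348.
{Milton, Largo}: P→Largo 3·25=75, Q→Largo 2·22=44, R→Largo 2·21=42, S→Milton 5·20=100. Service 261; fixed 92; total 353.
{Milton, Largo, Irby}: service 236 + fixed 121 = 357
{Milton, Largo, Joliet, Irby}: service 236 + fixed 143 = 379
No other subset beats 348.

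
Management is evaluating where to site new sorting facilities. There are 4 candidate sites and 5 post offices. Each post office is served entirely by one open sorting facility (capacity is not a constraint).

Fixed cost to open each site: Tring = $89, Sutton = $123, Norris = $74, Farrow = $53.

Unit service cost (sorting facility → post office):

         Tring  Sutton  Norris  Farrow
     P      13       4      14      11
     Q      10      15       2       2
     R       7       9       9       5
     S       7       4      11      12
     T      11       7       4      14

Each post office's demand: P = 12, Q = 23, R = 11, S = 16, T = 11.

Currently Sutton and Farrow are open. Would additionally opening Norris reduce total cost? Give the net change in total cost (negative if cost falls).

No — net change +41 (cost rises by 41).

Current service cost with {Sutton, Farrow}: 290.
Adding Norris: each post office re-picks its cheapest; new service cost 257, saving 33.
Extra fixed cost: 74. Net change = 74 − 33 = 41.
(Totals: 466 → 507.)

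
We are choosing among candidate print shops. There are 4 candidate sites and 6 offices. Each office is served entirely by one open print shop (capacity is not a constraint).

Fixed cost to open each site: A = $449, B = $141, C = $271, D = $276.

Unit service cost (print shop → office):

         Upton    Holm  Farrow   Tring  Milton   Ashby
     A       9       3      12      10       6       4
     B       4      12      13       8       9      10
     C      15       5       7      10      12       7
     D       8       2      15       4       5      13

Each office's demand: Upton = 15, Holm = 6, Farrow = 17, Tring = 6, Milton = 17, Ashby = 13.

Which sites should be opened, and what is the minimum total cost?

For any fixed open set, each office goes to its cheapest open site; total = fixed + service.
{B}: Upton→B 4·15=60, Holm→B 12·6=72, Farrow→B 13·17=221, Tring→B 8·6=48, Milton→B 9·17=153, Ashby→B 10·13=130. Service 684; fixed 141; total 825.
{B, C}: Upton→B 4·15=60, Holm→C 5·6=30, Farrow→C 7·17=119, Tring→B 8·6=48, Milton→B 9·17=153, Ashby→C 7·13=91. Service 501; fixed 412; total 913.
{D}: Upton→D 8·15=120, Holm→D 2·6=12, Farrow→D 15·17=255, Tring→D 4·6=24, Milton→D 5·17=85, Ashby→D 13·13=169. Service 665; fixed 276; total 941.
{A, B, C, D}: Upton→B 4·15=60, Holm→D 2·6=12, Farrow→C 7·17=119, Tring→D 4·6=24, Milton→D 5·17=85, Ashby→A 4·13=52. Service 352; fixed 1137; total 1489.
No other subset beats 825.

Open B only; minimum total cost 825.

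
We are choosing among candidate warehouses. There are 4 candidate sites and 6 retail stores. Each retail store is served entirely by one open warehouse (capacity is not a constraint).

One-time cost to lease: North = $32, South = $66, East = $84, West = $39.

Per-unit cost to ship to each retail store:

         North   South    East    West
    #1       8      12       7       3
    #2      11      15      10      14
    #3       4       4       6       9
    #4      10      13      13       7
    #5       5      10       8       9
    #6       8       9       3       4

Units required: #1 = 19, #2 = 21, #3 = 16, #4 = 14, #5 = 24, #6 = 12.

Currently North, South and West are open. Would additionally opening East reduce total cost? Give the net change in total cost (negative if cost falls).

No — net change +51 (cost rises by 51).

Current service cost with {North, South, West}: 618.
Adding East: each retail store re-picks its cheapest; new service cost 585, saving 33.
Extra fixed cost: 84. Net change = 84 − 33 = 51.
(Totals: 755 → 806.)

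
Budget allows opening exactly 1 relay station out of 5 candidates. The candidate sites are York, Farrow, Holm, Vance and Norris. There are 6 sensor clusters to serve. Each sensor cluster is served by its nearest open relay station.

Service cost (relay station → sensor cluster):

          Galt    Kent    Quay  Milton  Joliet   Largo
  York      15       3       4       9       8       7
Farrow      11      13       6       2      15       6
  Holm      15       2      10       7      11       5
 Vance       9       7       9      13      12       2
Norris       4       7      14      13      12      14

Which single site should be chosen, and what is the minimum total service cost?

With exactly 1 open, each sensor cluster uses its cheapest among the chosen.
{York}: Galt→York 15, Kent→York 3, Quay→York 4, Milton→York 9, Joliet→York 8, Largo→York 7. Service cost 46.
{Holm}: service cost 50
{Vance}: service cost 52
Among all 5 size-1 choices, {York} is lowest.

Choose York only; total service cost 46.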